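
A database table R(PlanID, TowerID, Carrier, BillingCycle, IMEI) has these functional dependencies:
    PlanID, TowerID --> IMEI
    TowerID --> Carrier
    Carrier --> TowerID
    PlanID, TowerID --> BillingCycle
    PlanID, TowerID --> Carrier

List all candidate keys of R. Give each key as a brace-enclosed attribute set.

{PlanID} never appears on the right of any FD, so every key must include it.
{Carrier, PlanID}⁺ = {BillingCycle, Carrier, IMEI, PlanID, TowerID}, which is every attribute, so {Carrier, PlanID} is a candidate key.
{PlanID, TowerID}⁺ = {BillingCycle, Carrier, IMEI, PlanID, TowerID}, which is every attribute, so {PlanID, TowerID} is a candidate key.
These are minimal and exhaustive — every other superkey contains one of them.

{Carrier, PlanID}, {PlanID, TowerID}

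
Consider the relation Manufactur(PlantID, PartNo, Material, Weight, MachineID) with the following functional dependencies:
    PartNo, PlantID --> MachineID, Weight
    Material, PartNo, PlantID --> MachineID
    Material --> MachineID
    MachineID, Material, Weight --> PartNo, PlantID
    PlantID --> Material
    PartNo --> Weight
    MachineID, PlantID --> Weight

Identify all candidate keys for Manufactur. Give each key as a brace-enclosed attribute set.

{Material, PartNo}, {Material, Weight}, {PlantID}

Closure of {PlantID} is {MachineID, Material, PartNo, PlantID, Weight}, the whole schema; {PlantID} is a candidate key.
Closure of {Material, PartNo} is {MachineID, Material, PartNo, PlantID, Weight}, the whole schema; {Material, PartNo} is a candidate key.
Closure of {Material, Weight} is {MachineID, Material, PartNo, PlantID, Weight}, the whole schema; {Material, Weight} is a candidate key.
No proper subset of any of these is a key, and no other minimal superkey exists.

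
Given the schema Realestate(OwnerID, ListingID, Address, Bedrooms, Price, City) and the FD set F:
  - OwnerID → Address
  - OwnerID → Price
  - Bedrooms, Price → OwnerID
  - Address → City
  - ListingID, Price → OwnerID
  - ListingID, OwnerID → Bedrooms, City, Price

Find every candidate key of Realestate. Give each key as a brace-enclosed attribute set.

Attributes never on any right-hand side: {ListingID} — every candidate key must contain it.
{ListingID, OwnerID}⁺ = {Address, Bedrooms, City, ListingID, OwnerID, Price} — all of the relation — so {ListingID, OwnerID} is a candidate key.
{ListingID, Price}⁺ = {Address, Bedrooms, City, ListingID, OwnerID, Price} — all of the relation — so {ListingID, Price} is a candidate key.
These are minimal and exhaustive — every other superkey contains one of them.

{ListingID, OwnerID}, {ListingID, Price}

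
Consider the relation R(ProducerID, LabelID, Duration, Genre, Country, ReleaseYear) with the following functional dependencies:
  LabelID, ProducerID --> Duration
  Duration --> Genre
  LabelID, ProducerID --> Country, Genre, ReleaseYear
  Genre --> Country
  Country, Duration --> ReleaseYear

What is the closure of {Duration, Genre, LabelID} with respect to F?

{Country, Duration, Genre, LabelID, ReleaseYear}

Start with {Duration, Genre, LabelID}.
Genre --> Country applies; add {Country} → now {Country, Duration, Genre, LabelID}.
Country, Duration --> ReleaseYear applies; add {ReleaseYear} → now {Country, Duration, Genre, LabelID, ReleaseYear}.
No further FD applies.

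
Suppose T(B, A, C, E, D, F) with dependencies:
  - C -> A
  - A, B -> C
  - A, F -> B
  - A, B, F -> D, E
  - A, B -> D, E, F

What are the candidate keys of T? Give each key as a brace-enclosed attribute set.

{A, B}, {A, F}, {B, C}, {C, F}

Closure of {A, B} is {A, B, C, D, E, F}, the whole schema; {A, B} is a candidate key.
Closure of {A, F} is {A, B, C, D, E, F}, the whole schema; {A, F} is a candidate key.
Closure of {B, C} is {A, B, C, D, E, F}, the whole schema; {B, C} is a candidate key.
Closure of {C, F} is {A, B, C, D, E, F}, the whole schema; {C, F} is a candidate key.
No proper subset of any of these is a key, and no other minimal superkey exists.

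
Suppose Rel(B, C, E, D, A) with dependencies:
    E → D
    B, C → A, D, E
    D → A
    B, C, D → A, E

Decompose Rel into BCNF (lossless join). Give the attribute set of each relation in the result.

{A, D}; {B, C, E}; {D, E}

Candidate key of the original relation: {B, C}.
{A, B, C, D, E}: {E} determines {A, D, E} here but is not a superkey — split on E → A, D, giving {A, D, E} and {B, C, E}.
{A, D, E}: {D} determines {A, D} here but is not a superkey — split on D → A, giving {A, D} and {D, E}.
{A, D}: every determinant is a superkey — BCNF.
{D, E}: every determinant is a superkey — BCNF.
{B, C, E}: every determinant is a superkey — BCNF.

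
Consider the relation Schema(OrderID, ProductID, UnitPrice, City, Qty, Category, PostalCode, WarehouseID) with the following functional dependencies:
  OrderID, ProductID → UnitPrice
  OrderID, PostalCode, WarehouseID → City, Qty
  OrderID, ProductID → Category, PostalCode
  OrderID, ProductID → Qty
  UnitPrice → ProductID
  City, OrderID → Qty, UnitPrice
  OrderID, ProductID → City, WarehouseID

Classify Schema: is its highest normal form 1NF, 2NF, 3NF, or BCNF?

Candidate keys: {City, OrderID}, {OrderID, PostalCode, WarehouseID}, {OrderID, ProductID}, {OrderID, UnitPrice}. Prime attributes: {City, OrderID, PostalCode, ProductID, UnitPrice, WarehouseID}.
UnitPrice → ProductID breaks BCNF: {UnitPrice}⁺ = {ProductID, UnitPrice}, so {UnitPrice} is not a superkey.
Since {ProductID} ⊆ prime attributes and every other non-superkey FD also has a prime right side, the schema is in 3NF.

3NF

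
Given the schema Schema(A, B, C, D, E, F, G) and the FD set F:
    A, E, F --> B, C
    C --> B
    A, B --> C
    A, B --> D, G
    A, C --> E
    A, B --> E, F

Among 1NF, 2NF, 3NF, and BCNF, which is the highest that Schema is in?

3NF

Candidate keys: {A, B}, {A, C}, {A, E, F}. Prime attributes: {A, B, C, E, F}.
C --> B: {C}⁺ = {B, C}, which is not all of the attributes, so the left side is not a superkey — BCNF is violated.
Its right-hand attributes {B} are all prime, as are those of every other non-superkey FD — the relation is in 3NF.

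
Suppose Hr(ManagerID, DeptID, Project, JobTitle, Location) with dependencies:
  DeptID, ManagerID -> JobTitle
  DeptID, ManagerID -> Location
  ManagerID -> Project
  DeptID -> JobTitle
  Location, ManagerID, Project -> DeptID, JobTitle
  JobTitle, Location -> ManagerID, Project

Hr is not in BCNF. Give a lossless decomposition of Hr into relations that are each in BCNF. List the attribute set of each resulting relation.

{DeptID, JobTitle}; {DeptID, Location, ManagerID}; {ManagerID, Project}

Candidate keys of the original relation: {DeptID, Location}, {DeptID, ManagerID}, {JobTitle, Location}, {Location, ManagerID}.
{DeptID, JobTitle, Location, ManagerID, Project}: {ManagerID} determines {ManagerID, Project} here but is not a superkey — split on ManagerID -> Project, giving {ManagerID, Project} and {DeptID, JobTitle, Location, ManagerID}.
{ManagerID, Project} has no BCNF violation.
{DeptID, JobTitle, Location, ManagerID}: {DeptID} determines {DeptID, JobTitle} here but is not a superkey — split on DeptID -> JobTitle, giving {DeptID, JobTitle} and {DeptID, Location, ManagerID}.
{DeptID, JobTitle} has no BCNF violation.
{DeptID, Location, ManagerID} has no BCNF violation.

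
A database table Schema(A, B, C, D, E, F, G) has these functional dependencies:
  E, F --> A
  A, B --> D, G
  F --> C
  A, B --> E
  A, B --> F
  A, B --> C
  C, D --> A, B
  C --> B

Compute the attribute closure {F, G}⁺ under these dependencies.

{B, C, F, G}

Start with {F, G}.
F --> C applies; add {C} → now {C, F, G}.
C --> B applies; add {B} → now {B, C, F, G}.
No further FD applies.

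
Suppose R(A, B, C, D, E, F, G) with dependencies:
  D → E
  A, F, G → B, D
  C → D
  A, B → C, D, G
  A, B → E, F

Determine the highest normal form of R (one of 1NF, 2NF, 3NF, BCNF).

2NF

Candidate keys: {A, B}, {A, F, G}. Prime attributes: {A, B, F, G}.
D → E breaks BCNF: {D}⁺ = {D, E}, so {D} is not a superkey.
D → E determines the non-prime attribute {E} from a non-superkey — 3NF is violated.
Checking every proper subset of each key, none determines a non-prime attribute — 2NF is satisfied.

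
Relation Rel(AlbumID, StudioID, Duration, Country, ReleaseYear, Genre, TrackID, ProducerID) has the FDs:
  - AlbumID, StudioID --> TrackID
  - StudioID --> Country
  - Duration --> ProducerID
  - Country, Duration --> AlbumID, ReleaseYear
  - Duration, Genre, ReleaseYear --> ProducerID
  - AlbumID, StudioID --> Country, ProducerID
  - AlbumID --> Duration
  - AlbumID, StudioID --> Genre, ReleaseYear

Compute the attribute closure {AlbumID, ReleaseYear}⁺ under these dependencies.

{AlbumID, Duration, ProducerID, ReleaseYear}

Start with {AlbumID, ReleaseYear}.
AlbumID --> Duration applies; add {Duration} → now {AlbumID, Duration, ReleaseYear}.
Duration --> ProducerID applies; add {ProducerID} → now {AlbumID, Duration, ProducerID, ReleaseYear}.
No further FD applies.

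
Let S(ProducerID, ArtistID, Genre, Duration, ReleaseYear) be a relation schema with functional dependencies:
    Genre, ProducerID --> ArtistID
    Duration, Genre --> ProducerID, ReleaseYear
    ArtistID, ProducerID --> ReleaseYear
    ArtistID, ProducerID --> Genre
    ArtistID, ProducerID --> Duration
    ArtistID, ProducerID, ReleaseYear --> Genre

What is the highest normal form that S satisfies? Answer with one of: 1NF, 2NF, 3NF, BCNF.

BCNF

Candidate keys: {ArtistID, ProducerID}, {Duration, Genre}, {Genre, ProducerID}. Prime attributes: {ArtistID, Duration, Genre, ProducerID}.
Each dependency's left side is a superkey — BCNF holds.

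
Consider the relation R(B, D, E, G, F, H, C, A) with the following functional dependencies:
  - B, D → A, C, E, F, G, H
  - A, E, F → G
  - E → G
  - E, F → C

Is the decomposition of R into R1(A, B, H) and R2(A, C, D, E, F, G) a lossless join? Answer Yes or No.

Common attributes: {A}; their closure is {A}.
R1 ⊄ {A} and R2 ⊄ {A}, so the split is lossy.

No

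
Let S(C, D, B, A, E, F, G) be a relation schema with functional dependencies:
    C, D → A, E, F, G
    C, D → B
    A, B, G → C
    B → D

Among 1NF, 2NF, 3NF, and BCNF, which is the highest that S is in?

3NF

Candidate keys: {A, B, G}, {B, C}, {C, D}. Prime attributes: {A, B, C, D, G}.
For B → D we have {B}⁺ = {B, D}; {B} is not a superkey, so BCNF fails.
Its right-hand attributes {D} are all prime, as are those of every other non-superkey FD — the relation is in 3NF.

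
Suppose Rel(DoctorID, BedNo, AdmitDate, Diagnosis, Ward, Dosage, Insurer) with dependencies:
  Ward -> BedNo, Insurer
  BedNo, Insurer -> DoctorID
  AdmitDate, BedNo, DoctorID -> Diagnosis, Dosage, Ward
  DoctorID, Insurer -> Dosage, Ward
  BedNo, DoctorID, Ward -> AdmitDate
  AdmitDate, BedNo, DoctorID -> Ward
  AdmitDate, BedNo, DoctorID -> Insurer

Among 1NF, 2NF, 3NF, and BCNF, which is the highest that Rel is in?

Candidate keys: {AdmitDate, BedNo, DoctorID}, {BedNo, Insurer}, {DoctorID, Insurer}, {Ward}. Prime attributes: {AdmitDate, BedNo, DoctorID, Insurer, Ward}.
The left-hand side of every FD is a superkey, so BCNF is satisfied.

BCNF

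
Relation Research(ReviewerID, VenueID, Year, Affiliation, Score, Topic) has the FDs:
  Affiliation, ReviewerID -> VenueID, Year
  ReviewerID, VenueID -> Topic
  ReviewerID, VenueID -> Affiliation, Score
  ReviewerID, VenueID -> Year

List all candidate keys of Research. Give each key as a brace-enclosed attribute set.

{ReviewerID} never appears on the right of any FD, so every key must include it.
Closure of {Affiliation, ReviewerID} is {Affiliation, ReviewerID, Score, Topic, VenueID, Year}, the whole schema; {Affiliation, ReviewerID} is a candidate key.
Closure of {ReviewerID, VenueID} is {Affiliation, ReviewerID, Score, Topic, VenueID, Year}, the whole schema; {ReviewerID, VenueID} is a candidate key.
Any other superkey properly contains one of these, so there are no further candidate keys.

{Affiliation, ReviewerID}, {ReviewerID, VenueID}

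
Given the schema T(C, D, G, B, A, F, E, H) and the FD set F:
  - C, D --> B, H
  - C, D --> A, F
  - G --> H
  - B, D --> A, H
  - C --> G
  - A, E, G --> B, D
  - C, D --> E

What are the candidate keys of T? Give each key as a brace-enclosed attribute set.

{C} never appears on the right of any FD, so every key must include it.
{C, D} is a candidate key since {C, D}⁺ = {A, B, C, D, E, F, G, H} covers every attribute.
{A, C, E} is a candidate key since {A, C, E}⁺ = {A, B, C, D, E, F, G, H} covers every attribute.
These are minimal and exhaustive — every other superkey contains one of them.

{A, C, E}, {C, D}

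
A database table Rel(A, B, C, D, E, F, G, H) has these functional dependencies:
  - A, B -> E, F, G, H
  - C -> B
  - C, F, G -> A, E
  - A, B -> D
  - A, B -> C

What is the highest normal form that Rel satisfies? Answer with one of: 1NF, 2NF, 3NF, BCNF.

3NF

Candidate keys: {A, B}, {A, C}, {C, F, G}. Prime attributes: {A, B, C, F, G}.
C -> B breaks BCNF: {C}⁺ = {B, C}, so {C} is not a superkey.
Since {B} ⊆ prime attributes and every other non-superkey FD also has a prime right side, the schema is in 3NF.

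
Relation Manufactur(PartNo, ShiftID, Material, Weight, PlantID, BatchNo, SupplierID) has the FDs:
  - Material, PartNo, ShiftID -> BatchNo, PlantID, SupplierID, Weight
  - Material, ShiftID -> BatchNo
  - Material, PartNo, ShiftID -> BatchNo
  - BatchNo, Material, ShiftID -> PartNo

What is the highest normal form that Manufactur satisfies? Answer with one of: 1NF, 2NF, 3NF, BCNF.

Candidate key: {Material, ShiftID}. Prime attributes: {Material, ShiftID}.
The left-hand side of every FD is a superkey, so BCNF is satisfied.

BCNF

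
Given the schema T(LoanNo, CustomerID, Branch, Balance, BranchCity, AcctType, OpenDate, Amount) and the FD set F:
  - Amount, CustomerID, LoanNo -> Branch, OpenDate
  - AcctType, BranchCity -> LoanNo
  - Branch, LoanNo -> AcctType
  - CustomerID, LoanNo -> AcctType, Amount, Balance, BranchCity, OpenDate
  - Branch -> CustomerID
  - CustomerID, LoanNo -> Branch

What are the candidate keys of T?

Closure of {Branch, LoanNo} is {AcctType, Amount, Balance, Branch, BranchCity, CustomerID, LoanNo, OpenDate}, the whole schema; {Branch, LoanNo} is a candidate key.
Closure of {CustomerID, LoanNo} is {AcctType, Amount, Balance, Branch, BranchCity, CustomerID, LoanNo, OpenDate}, the whole schema; {CustomerID, LoanNo} is a candidate key.
Closure of {AcctType, Branch, BranchCity} is {AcctType, Amount, Balance, Branch, BranchCity, CustomerID, LoanNo, OpenDate}, the whole schema; {AcctType, Branch, BranchCity} is a candidate key.
Closure of {AcctType, BranchCity, CustomerID} is {AcctType, Amount, Balance, Branch, BranchCity, CustomerID, LoanNo, OpenDate}, the whole schema; {AcctType, BranchCity, CustomerID} is a candidate key.
No proper subset of any of these is a key, and no other minimal superkey exists.

{AcctType, Branch, BranchCity}, {AcctType, BranchCity, CustomerID}, {Branch, LoanNo}, {CustomerID, LoanNo}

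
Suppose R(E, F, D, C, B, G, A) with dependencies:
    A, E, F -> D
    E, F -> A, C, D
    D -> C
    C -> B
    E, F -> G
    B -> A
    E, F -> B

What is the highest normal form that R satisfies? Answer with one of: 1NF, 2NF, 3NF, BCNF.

2NF

Candidate key: {E, F}. Prime attributes: {E, F}.
For D -> C we have {D}⁺ = {A, B, C, D}; {D} is not a superkey, so BCNF fails.
D -> C has non-prime {C} on the right and a non-superkey on the left, so 3NF fails.
No proper subset of a key has a non-prime attribute in its closure, so there is no partial dependency; 2NF holds.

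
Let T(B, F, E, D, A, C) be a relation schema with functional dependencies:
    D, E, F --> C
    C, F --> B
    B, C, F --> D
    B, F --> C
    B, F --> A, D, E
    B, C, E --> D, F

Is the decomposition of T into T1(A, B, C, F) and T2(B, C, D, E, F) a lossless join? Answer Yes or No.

Common attributes: {B, C, F}; their closure is {A, B, C, D, E, F}.
This includes all of T1, so the common attributes are a superkey of T1 — the join is lossless.

Yes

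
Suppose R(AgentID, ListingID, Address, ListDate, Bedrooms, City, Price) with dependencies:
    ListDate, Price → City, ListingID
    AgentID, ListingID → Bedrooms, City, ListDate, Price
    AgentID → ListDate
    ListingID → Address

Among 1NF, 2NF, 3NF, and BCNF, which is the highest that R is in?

Candidate keys: {AgentID, ListingID}, {AgentID, Price}. Prime attributes: {AgentID, ListingID, Price}.
ListDate, Price → City, ListingID: {ListDate, Price}⁺ = {Address, City, ListDate, ListingID, Price}, which is not all of the attributes, so the left side is not a superkey — BCNF is violated.
ListDate, Price → City, ListingID has non-prime {City} on the right and a non-superkey on the left, so 3NF fails.
The proper key subset {AgentID} of {AgentID, ListingID} determines non-prime {ListDate}, so the relation is not even in 2NF.

1NF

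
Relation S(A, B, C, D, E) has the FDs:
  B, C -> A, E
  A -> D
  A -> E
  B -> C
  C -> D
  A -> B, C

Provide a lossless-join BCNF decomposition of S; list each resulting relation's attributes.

{A, B, C, E}; {C, D}

Candidate keys of the original relation: {A}, {B}.
{A, B, C, D, E}: {C} determines {C, D} here but is not a superkey — split on C -> D, giving {C, D} and {A, B, C, E}.
{C, D}: every determinant is a superkey — BCNF.
{A, B, C, E}: every determinant is a superkey — BCNF.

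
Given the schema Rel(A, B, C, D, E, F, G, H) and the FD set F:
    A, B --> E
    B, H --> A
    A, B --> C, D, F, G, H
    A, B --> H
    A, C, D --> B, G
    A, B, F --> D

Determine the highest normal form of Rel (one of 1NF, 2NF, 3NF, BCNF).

BCNF

Candidate keys: {A, B}, {A, C, D}, {B, H}. Prime attributes: {A, B, C, D, H}.
The left-hand side of every FD is a superkey, so BCNF is satisfied.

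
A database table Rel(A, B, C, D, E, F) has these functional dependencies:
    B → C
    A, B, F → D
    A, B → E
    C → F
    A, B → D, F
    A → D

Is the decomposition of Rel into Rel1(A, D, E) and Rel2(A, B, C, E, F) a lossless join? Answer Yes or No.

The shared attributes are {A, E} and {A, E}⁺ = {A, D, E}.
Since Rel1 ⊆ {A, D, E}, the intersection is a superkey of Rel1; the decomposition is lossless.

Yes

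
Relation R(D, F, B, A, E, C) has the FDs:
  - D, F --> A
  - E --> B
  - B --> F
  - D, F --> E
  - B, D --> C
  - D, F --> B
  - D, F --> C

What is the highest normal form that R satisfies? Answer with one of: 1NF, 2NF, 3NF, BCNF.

Candidate keys: {B, D}, {D, E}, {D, F}. Prime attributes: {B, D, E, F}.
E --> B: {E}⁺ = {B, E, F}, which is not all of the attributes, so the left side is not a superkey — BCNF is violated.
But every attribute on its right side ({B}) is prime, and the same holds for every other non-superkey FD, so 3NF still holds.

3NF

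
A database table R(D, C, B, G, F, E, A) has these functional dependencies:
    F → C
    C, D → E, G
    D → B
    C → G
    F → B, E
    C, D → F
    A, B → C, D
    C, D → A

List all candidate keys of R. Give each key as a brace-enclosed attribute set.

{A, B}, {A, D}, {A, F}, {C, D}, {D, F}

{A, B}⁺ = {A, B, C, D, E, F, G} — all of the relation — so {A, B} is a candidate key.
{A, D}⁺ = {A, B, C, D, E, F, G} — all of the relation — so {A, D} is a candidate key.
{A, F}⁺ = {A, B, C, D, E, F, G} — all of the relation — so {A, F} is a candidate key.
{C, D}⁺ = {A, B, C, D, E, F, G} — all of the relation — so {C, D} is a candidate key.
{D, F}⁺ = {A, B, C, D, E, F, G} — all of the relation — so {D, F} is a candidate key.
No proper subset of any of these is a key, and no other minimal superkey exists.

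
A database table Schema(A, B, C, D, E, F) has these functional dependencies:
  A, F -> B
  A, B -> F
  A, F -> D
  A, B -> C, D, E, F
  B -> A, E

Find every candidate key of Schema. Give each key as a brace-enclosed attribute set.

{A, F}, {B}

{B}⁺ = {A, B, C, D, E, F} — all of the relation — so {B} is a candidate key.
{A, F}⁺ = {A, B, C, D, E, F} — all of the relation — so {A, F} is a candidate key.
These are minimal and exhaustive — every other superkey contains one of them.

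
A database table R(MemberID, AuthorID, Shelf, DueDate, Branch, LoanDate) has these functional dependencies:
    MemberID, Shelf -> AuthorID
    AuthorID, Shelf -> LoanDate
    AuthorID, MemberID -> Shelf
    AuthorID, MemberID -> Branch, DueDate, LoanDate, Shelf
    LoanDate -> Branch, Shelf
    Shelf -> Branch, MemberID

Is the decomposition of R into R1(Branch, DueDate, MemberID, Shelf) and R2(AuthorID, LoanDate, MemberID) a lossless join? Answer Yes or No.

No

Common attributes: {MemberID}; their closure is {MemberID}.
Neither R1 nor R2 is contained in that closure, so the decomposition is lossy.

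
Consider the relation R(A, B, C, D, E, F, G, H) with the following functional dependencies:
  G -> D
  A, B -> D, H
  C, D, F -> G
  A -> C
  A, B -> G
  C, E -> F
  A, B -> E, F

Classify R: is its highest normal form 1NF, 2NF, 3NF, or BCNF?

1NF

Candidate key: {A, B}. Prime attributes: {A, B}.
For G -> D we have {G}⁺ = {D, G}; {G} is not a superkey, so BCNF fails.
G -> D has non-prime {D} on the right and a non-superkey on the left, so 3NF fails.
{A} is a proper subset of the key {A, B}, and {A}⁺ contains the non-prime attribute {C} — a partial dependency, so 2NF is violated.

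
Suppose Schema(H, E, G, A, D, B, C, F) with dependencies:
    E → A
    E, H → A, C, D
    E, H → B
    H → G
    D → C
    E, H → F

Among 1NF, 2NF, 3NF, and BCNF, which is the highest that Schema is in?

1NF

Candidate key: {E, H}. Prime attributes: {E, H}.
For E → A we have {E}⁺ = {A, E}; {E} is not a superkey, so BCNF fails.
E → A has non-prime {A} on the right and a non-superkey on the left, so 3NF fails.
Since {E} ⊂ {E, H} and {E}⁺ ⊇ {A} with {A} non-prime, there is a partial dependency; 2NF fails.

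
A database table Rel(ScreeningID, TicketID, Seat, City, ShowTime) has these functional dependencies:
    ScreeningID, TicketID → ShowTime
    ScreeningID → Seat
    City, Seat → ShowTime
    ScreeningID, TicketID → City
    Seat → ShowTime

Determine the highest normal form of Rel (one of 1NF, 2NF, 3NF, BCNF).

1NF

Candidate key: {ScreeningID, TicketID}. Prime attributes: {ScreeningID, TicketID}.
For ScreeningID → Seat we have {ScreeningID}⁺ = {ScreeningID, Seat, ShowTime}; {ScreeningID} is not a superkey, so BCNF fails.
ScreeningID → Seat has non-prime {Seat} on the right and a non-superkey on the left, so 3NF fails.
The proper key subset {ScreeningID} of {ScreeningID, TicketID} determines non-prime {Seat, ShowTime}, so the relation is not even in 2NF.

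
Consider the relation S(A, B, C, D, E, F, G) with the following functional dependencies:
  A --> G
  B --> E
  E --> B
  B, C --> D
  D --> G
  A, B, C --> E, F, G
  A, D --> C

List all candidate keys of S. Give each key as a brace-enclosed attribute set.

No FD produces {A}, so it must be in every candidate key.
{A, B, C} is a candidate key since {A, B, C}⁺ = {A, B, C, D, E, F, G} covers every attribute.
{A, B, D} is a candidate key since {A, B, D}⁺ = {A, B, C, D, E, F, G} covers every attribute.
{A, C, E} is a candidate key since {A, C, E}⁺ = {A, B, C, D, E, F, G} covers every attribute.
{A, D, E} is a candidate key since {A, D, E}⁺ = {A, B, C, D, E, F, G} covers every attribute.
Any other superkey properly contains one of these, so there are no further candidate keys.

{A, B, C}, {A, B, D}, {A, C, E}, {A, D, E}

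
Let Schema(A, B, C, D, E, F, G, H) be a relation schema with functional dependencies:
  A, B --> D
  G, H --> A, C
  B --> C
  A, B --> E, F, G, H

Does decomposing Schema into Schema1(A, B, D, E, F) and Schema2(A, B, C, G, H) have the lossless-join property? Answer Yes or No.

Yes

Schema1 ∩ Schema2 = {A, B}; its closure under F is {A, B, C, D, E, F, G, H}.
This includes all of Schema1, so the common attributes are a superkey of Schema1 — the join is lossless.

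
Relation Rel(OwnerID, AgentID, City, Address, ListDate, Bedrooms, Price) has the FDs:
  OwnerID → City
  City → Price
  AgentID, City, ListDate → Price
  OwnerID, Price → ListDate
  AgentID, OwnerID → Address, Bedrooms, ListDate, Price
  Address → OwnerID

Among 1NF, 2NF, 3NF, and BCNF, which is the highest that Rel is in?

1NF

Candidate keys: {Address, AgentID}, {AgentID, OwnerID}. Prime attributes: {Address, AgentID, OwnerID}.
For OwnerID → City we have {OwnerID}⁺ = {City, ListDate, OwnerID, Price}; {OwnerID} is not a superkey, so BCNF fails.
OwnerID → City has non-prime {City} on the right and a non-superkey on the left, so 3NF fails.
{Address} is a proper subset of the key {Address, AgentID}, and {Address}⁺ contains the non-prime attributes {City, ListDate, Price} — a partial dependency, so 2NF is violated.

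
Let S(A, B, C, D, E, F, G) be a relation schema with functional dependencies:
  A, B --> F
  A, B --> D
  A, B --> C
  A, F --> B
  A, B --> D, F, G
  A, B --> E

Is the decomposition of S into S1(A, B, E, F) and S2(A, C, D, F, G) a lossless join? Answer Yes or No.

Yes

S1 ∩ S2 = {A, F}; its closure under F is {A, B, C, D, E, F, G}.
This includes all of S1, so the common attributes are a superkey of S1 — the join is lossless.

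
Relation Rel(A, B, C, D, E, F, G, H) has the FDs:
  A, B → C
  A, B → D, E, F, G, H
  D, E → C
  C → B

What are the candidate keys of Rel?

{A, B}, {A, C}, {A, D, E}

{A} never appears on the right of any FD, so every key must include it.
{A, B}⁺ = {A, B, C, D, E, F, G, H}, which is every attribute, so {A, B} is a candidate key.
{A, C}⁺ = {A, B, C, D, E, F, G, H}, which is every attribute, so {A, C} is a candidate key.
{A, D, E}⁺ = {A, B, C, D, E, F, G, H}, which is every attribute, so {A, D, E} is a candidate key.
These are minimal and exhaustive — every other superkey contains one of them.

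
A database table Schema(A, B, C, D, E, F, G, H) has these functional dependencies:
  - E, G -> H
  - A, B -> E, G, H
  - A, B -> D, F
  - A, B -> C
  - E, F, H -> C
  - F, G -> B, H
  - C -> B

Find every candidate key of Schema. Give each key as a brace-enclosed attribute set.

{A, B}, {A, C}, {A, E, F, H}, {A, F, G}

{A} never appears on the right of any FD, so every key must include it.
{A, B}⁺ = {A, B, C, D, E, F, G, H} — all of the relation — so {A, B} is a candidate key.
{A, C}⁺ = {A, B, C, D, E, F, G, H} — all of the relation — so {A, C} is a candidate key.
{A, F, G}⁺ = {A, B, C, D, E, F, G, H} — all of the relation — so {A, F, G} is a candidate key.
{A, E, F, H}⁺ = {A, B, C, D, E, F, G, H} — all of the relation — so {A, E, F, H} is a candidate key.
Any other superkey properly contains one of these, so there are no further candidate keys.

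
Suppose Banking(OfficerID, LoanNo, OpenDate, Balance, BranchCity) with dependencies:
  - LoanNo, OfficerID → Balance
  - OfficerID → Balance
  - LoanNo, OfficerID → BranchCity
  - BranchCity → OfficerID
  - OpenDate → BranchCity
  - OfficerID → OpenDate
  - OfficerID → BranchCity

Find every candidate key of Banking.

{BranchCity, LoanNo}, {LoanNo, OfficerID}, {LoanNo, OpenDate}

{LoanNo} never appears on the right of any FD, so every key must include it.
Closure of {BranchCity, LoanNo} is {Balance, BranchCity, LoanNo, OfficerID, OpenDate}, the whole schema; {BranchCity, LoanNo} is a candidate key.
Closure of {LoanNo, OfficerID} is {Balance, BranchCity, LoanNo, OfficerID, OpenDate}, the whole schema; {LoanNo, OfficerID} is a candidate key.
Closure of {LoanNo, OpenDate} is {Balance, BranchCity, LoanNo, OfficerID, OpenDate}, the whole schema; {LoanNo, OpenDate} is a candidate key.
No proper subset of any of these is a key, and no other minimal superkey exists.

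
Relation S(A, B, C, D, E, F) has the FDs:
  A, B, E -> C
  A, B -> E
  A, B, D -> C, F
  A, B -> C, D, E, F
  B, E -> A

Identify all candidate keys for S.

{A, B}, {B, E}

Attributes never on any right-hand side: {B} — every candidate key must contain it.
{A, B}⁺ = {A, B, C, D, E, F}, which is every attribute, so {A, B} is a candidate key.
{B, E}⁺ = {A, B, C, D, E, F}, which is every attribute, so {B, E} is a candidate key.
Any other superkey properly contains one of these, so there are no further candidate keys.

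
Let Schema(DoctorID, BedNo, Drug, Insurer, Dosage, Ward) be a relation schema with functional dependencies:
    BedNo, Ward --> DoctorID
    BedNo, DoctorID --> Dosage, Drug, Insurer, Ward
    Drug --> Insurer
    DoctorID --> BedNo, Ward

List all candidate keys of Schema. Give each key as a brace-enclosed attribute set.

{BedNo, Ward}, {DoctorID}

{DoctorID} is a candidate key since {DoctorID}⁺ = {BedNo, DoctorID, Dosage, Drug, Insurer, Ward} covers every attribute.
{BedNo, Ward} is a candidate key since {BedNo, Ward}⁺ = {BedNo, DoctorID, Dosage, Drug, Insurer, Ward} covers every attribute.
These are minimal and exhaustive — every other superkey contains one of them.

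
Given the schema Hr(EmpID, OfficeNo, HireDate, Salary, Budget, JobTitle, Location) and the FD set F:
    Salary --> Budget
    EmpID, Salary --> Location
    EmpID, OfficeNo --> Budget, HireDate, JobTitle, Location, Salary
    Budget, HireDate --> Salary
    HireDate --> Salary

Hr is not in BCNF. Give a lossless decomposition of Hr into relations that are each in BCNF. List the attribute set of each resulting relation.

Candidate key of the original relation: {EmpID, OfficeNo}.
In {Budget, EmpID, HireDate, JobTitle, Location, OfficeNo, Salary}, {Salary} is not a superkey ({Salary}⁺ restricted to this set is {Budget, Salary}), so split on Salary --> Budget into {Budget, Salary} and {EmpID, HireDate, JobTitle, Location, OfficeNo, Salary}.
{Budget, Salary}: every determinant is a superkey — BCNF.
In {EmpID, HireDate, JobTitle, Location, OfficeNo, Salary}, {EmpID, Salary} is not a superkey ({EmpID, Salary}⁺ restricted to this set is {EmpID, Location, Salary}), so split on EmpID, Salary --> Location into {EmpID, Location, Salary} and {EmpID, HireDate, JobTitle, OfficeNo, Salary}.
{EmpID, Location, Salary}: every determinant is a superkey — BCNF.
In {EmpID, HireDate, JobTitle, OfficeNo, Salary}, {HireDate} is not a superkey ({HireDate}⁺ restricted to this set is {HireDate, Salary}), so split on HireDate --> Salary into {HireDate, Salary} and {EmpID, HireDate, JobTitle, OfficeNo}.
{HireDate, Salary}: every determinant is a superkey — BCNF.
{EmpID, HireDate, JobTitle, OfficeNo}: every determinant is a superkey — BCNF.

{Budget, Salary}; {EmpID, HireDate, JobTitle, OfficeNo}; {EmpID, Location, Salary}; {HireDate, Salary}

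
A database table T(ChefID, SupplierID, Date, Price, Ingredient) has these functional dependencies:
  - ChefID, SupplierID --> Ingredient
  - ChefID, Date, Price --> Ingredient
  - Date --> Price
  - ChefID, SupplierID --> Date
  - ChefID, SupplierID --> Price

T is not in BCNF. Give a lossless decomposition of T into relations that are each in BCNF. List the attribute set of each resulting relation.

Candidate key of the original relation: {ChefID, SupplierID}.
{ChefID, Date, Ingredient, Price, SupplierID}: {ChefID, Date, Price} determines {ChefID, Date, Ingredient, Price} here but is not a superkey — split on ChefID, Date, Price --> Ingredient, giving {ChefID, Date, Ingredient, Price} and {ChefID, Date, Price, SupplierID}.
{ChefID, Date, Ingredient, Price}: {Date} determines {Date, Price} here but is not a superkey — split on Date --> Price, giving {Date, Price} and {ChefID, Date, Ingredient}.
{Date, Price}: every determinant is a superkey — BCNF.
{ChefID, Date, Ingredient}: every determinant is a superkey — BCNF.
{ChefID, Date, Price, SupplierID}: {Date} determines {Date, Price} here but is not a superkey — split on Date --> Price, giving {Date, Price} and {ChefID, Date, SupplierID}.
{Date, Price}: every determinant is a superkey — BCNF.
{ChefID, Date, SupplierID}: every determinant is a superkey — BCNF.

{ChefID, Date, Ingredient}; {ChefID, Date, SupplierID}; {Date, Price}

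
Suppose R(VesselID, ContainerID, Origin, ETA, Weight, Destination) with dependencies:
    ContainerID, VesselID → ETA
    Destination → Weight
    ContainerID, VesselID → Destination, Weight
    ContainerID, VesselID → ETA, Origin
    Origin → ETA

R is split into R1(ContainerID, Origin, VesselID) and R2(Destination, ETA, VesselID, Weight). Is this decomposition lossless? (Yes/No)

No

R1 ∩ R2 = {VesselID}; its closure under F is {VesselID}.
The closure covers neither R1 nor R2 entirely; the join is not lossless.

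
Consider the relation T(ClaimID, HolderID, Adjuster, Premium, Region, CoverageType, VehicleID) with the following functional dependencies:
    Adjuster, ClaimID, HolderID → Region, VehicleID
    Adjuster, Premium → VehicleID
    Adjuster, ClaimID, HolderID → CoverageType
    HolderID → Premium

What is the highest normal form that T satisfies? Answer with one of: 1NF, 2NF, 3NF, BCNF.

1NF

Candidate key: {Adjuster, ClaimID, HolderID}. Prime attributes: {Adjuster, ClaimID, HolderID}.
Adjuster, Premium → VehicleID breaks BCNF: {Adjuster, Premium}⁺ = {Adjuster, Premium, VehicleID}, so {Adjuster, Premium} is not a superkey.
Adjuster, Premium → VehicleID has non-prime {VehicleID} on the right and a non-superkey on the left, so 3NF fails.
{HolderID} is a proper subset of the key {Adjuster, ClaimID, HolderID}, and {HolderID}⁺ contains the non-prime attribute {Premium} — a partial dependency, so 2NF is violated.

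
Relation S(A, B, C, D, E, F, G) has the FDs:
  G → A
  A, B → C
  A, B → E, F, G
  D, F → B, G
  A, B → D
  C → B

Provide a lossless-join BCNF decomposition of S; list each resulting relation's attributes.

{A, G}; {B, C}; {C, D, E, F, G}

Candidate keys of the original relation: {A, B}, {A, C}, {B, G}, {C, G}, {D, F}.
{A, B, C, D, E, F, G}: {G} determines {A, G} here but is not a superkey — split on G → A, giving {A, G} and {B, C, D, E, F, G}.
{A, G} has no BCNF violation.
{B, C, D, E, F, G}: {C} determines {B, C} here but is not a superkey — split on C → B, giving {B, C} and {C, D, E, F, G}.
{B, C} has no BCNF violation.
{C, D, E, F, G} has no BCNF violation.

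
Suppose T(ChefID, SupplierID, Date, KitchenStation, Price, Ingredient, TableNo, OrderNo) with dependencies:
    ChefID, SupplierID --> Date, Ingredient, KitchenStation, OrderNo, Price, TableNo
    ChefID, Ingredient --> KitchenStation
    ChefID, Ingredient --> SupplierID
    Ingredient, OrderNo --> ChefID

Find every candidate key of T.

{ChefID, Ingredient}, {ChefID, SupplierID}, {Ingredient, OrderNo}

Closure of {ChefID, Ingredient} is {ChefID, Date, Ingredient, KitchenStation, OrderNo, Price, SupplierID, TableNo}, the whole schema; {ChefID, Ingredient} is a candidate key.
Closure of {ChefID, SupplierID} is {ChefID, Date, Ingredient, KitchenStation, OrderNo, Price, SupplierID, TableNo}, the whole schema; {ChefID, SupplierID} is a candidate key.
Closure of {Ingredient, OrderNo} is {ChefID, Date, Ingredient, KitchenStation, OrderNo, Price, SupplierID, TableNo}, the whole schema; {Ingredient, OrderNo} is a candidate key.
These are minimal and exhaustive — every other superkey contains one of them.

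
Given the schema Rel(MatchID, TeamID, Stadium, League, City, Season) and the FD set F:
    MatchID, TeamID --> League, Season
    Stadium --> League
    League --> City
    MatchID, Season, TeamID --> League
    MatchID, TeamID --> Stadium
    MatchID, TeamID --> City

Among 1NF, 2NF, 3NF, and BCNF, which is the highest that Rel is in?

2NF

Candidate key: {MatchID, TeamID}. Prime attributes: {MatchID, TeamID}.
Stadium --> League breaks BCNF: {Stadium}⁺ = {City, League, Stadium}, so {Stadium} is not a superkey.
Because {League} is non-prime and the left side of Stadium --> League is not a superkey, the relation is not in 3NF.
Checking every proper subset of each key, none determines a non-prime attribute — 2NF is satisfied.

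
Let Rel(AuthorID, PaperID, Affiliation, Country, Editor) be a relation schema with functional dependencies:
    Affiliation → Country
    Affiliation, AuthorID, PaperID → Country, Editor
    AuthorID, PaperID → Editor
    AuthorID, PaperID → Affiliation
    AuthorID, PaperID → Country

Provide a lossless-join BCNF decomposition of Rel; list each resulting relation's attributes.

{Affiliation, AuthorID, Editor, PaperID}; {Affiliation, Country}

Candidate key of the original relation: {AuthorID, PaperID}.
{Affiliation, AuthorID, Country, Editor, PaperID}: {Affiliation} determines {Affiliation, Country} here but is not a superkey — split on Affiliation → Country, giving {Affiliation, Country} and {Affiliation, AuthorID, Editor, PaperID}.
{Affiliation, Country}: every determinant is a superkey — BCNF.
{Affiliation, AuthorID, Editor, PaperID}: every determinant is a superkey — BCNF.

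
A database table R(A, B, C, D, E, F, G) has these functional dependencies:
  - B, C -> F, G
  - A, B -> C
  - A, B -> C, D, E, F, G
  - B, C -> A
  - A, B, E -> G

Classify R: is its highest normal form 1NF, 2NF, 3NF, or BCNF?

Candidate keys: {A, B}, {B, C}. Prime attributes: {A, B, C}.
The left-hand side of every FD is a superkey, so BCNF is satisfied.

BCNF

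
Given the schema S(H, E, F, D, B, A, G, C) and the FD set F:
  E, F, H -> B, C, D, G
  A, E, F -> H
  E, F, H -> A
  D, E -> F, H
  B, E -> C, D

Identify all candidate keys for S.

{A, E, F}, {B, E}, {D, E}, {E, F, H}

{E} never appears on the right of any FD, so every key must include it.
{B, E}⁺ = {A, B, C, D, E, F, G, H} — all of the relation — so {B, E} is a candidate key.
{D, E}⁺ = {A, B, C, D, E, F, G, H} — all of the relation — so {D, E} is a candidate key.
{A, E, F}⁺ = {A, B, C, D, E, F, G, H} — all of the relation — so {A, E, F} is a candidate key.
{E, F, H}⁺ = {A, B, C, D, E, F, G, H} — all of the relation — so {E, F, H} is a candidate key.
These are minimal and exhaustive — every other superkey contains one of them.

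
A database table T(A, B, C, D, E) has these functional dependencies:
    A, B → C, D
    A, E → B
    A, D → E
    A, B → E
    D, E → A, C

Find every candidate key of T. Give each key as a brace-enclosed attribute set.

Closure of {A, B} is {A, B, C, D, E}, the whole schema; {A, B} is a candidate key.
Closure of {A, D} is {A, B, C, D, E}, the whole schema; {A, D} is a candidate key.
Closure of {A, E} is {A, B, C, D, E}, the whole schema; {A, E} is a candidate key.
Closure of {D, E} is {A, B, C, D, E}, the whole schema; {D, E} is a candidate key.
No proper subset of any of these is a key, and no other minimal superkey exists.

{A, B}, {A, D}, {A, E}, {D, E}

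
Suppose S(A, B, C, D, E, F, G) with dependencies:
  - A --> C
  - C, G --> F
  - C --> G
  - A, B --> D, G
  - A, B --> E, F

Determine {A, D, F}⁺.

{A, C, D, F, G}

Start with {A, D, F}.
A --> C applies; add {C} → now {A, C, D, F}.
C --> G applies; add {G} → now {A, C, D, F, G}.
No further FD applies.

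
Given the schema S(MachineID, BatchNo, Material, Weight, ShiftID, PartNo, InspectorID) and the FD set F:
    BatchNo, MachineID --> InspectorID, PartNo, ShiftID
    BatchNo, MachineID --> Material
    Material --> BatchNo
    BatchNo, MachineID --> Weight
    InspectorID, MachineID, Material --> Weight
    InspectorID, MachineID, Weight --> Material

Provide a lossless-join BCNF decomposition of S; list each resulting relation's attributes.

{BatchNo, Material}; {InspectorID, MachineID, Material, PartNo, ShiftID, Weight}

Candidate keys of the original relation: {BatchNo, MachineID}, {InspectorID, MachineID, Weight}, {MachineID, Material}.
Within {BatchNo, InspectorID, MachineID, Material, PartNo, ShiftID, Weight}: {Material}⁺ ∩ {BatchNo, InspectorID, MachineID, Material, PartNo, ShiftID, Weight} = {BatchNo, Material}, not the whole set, so Material --> BatchNo violates BCNF; decompose into {BatchNo, Material} and {InspectorID, MachineID, Material, PartNo, ShiftID, Weight}.
{BatchNo, Material}: every determinant is a superkey — BCNF.
{InspectorID, MachineID, Material, PartNo, ShiftID, Weight}: every determinant is a superkey — BCNF.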